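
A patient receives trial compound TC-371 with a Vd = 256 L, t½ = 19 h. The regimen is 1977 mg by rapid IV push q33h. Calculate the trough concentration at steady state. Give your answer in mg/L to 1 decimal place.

3.3 mg/L

k = ln2/t½ = ln2/19 ≈ 0.036481 h⁻¹; fraction remaining f = e^(−kτ) = e^(−0.036481×33) ≈ 0.3000.
Each bolus raises the concentration by D/Vd = 1977/256 ≈ 7.723 mg/L.
Steady-state trough Cmin,ss = C₀·f/(1−f) ≈ 7.723 × 0.3000/0.7000 ≈ 3.310 mg/L.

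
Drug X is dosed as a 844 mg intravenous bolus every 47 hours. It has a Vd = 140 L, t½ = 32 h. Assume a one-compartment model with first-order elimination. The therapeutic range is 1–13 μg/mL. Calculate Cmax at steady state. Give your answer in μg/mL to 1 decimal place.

9.4 μg/mL

Over one 47-h interval, 47/32 ≈ 1.4688 half-lives elapse, leaving f ≈ 0.3613 of each dose.
Accumulation ratio R = 1/(1 − f) ≈ 1/0.6387 ≈ 1.5657.
Single-dose peak C₀ = D/Vd = 844/140 ≈ 6.029 μg/mL.
Steady-state peak Cmax,ss = C₀·R ≈ 6.029 × 1.5657 ≈ 9.440 μg/mL.
Peak 9.4 μg/mL vs MTC 13 μg/mL: below toxic threshold.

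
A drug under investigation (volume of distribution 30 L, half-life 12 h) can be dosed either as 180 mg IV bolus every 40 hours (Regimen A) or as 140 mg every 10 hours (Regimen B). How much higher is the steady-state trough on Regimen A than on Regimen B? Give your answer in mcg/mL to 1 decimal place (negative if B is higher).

-5.3 mcg/mL

Regimen A: f = (1/2)^(40/12) ≈ 0.0992; Cmin,ss = (180/30)·f/(1−f) ≈ 0.661 mcg/mL.
Regimen B: f = (1/2)^(10/12) ≈ 0.5612; Cmin,ss = (140/30)·f/(1−f) ≈ 5.968 mcg/mL.
Difference ≈ 0.661 − 5.968 ≈ -5.307 mcg/mL.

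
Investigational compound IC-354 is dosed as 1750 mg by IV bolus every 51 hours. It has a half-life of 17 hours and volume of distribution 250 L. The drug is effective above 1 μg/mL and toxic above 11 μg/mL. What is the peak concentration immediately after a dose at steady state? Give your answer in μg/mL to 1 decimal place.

The dosing interval is 3 half-lives, so f = 2^(−3) = 0.125.
At steady state, R = 1/(1 − 0.125) = 8/7.
Single-dose peak C₀ = D/Vd = 1750/250 = 7 μg/mL.
Steady-state peak Cmax,ss = C₀·R = 7 × 8/7 ≈ 8.000 μg/mL.
Peak 8.0 μg/mL vs MTC 11 μg/mL: below toxic threshold.

8.0 μg/mL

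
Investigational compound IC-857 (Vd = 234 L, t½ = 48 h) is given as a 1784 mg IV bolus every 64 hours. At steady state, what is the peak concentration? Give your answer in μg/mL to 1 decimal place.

Over one 64-h interval, 64/48 ≈ 1.3333 half-lives elapse, leaving f ≈ 0.3969 of each dose.
At steady state, accumulation factor R = 1/(1 − e^(−kτ)) ≈ 1.6581.
Single-dose peak C₀ = D/Vd = 1784/234 ≈ 7.624 μg/mL.
Cmax,ss = C₀/(1 − f) ≈ 7.624/0.6031 ≈ 12.641 μg/mL.

12.6 μg/mL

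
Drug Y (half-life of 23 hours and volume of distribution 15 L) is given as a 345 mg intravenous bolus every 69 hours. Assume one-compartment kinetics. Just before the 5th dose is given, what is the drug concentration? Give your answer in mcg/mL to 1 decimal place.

3.3 mcg/mL

f = (1/2)^(τ/t½) = (1/2)^(69/23) ≈ 0.1250.
C₀ = D/Vd = 345/15 ≈ 23.000 mcg/mL.
Before the 5th dose, 4 doses have been given. Superposition: Cmin = C₀·(f + f² + … + f^4).
≈ 23.000 × (0.1250 + 0.0156 + 0.0020 + 0.0002) ≈ 23.000 × 0.1428 ≈ 3.284 mcg/mL.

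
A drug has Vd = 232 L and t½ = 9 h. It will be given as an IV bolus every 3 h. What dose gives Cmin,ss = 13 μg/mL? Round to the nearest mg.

τ/t½ = 3/9 ≈ 0.33333, so f = (1/2)^(3/9) ≈ 0.793701.
Cmin,ss = (D/Vd)·f/(1−f), so D = Cmin,ss·Vd·(1−f)/f.
D = 13 × 232 × (1−f)/f ≈ 13 × 232 × 0.25992 ≈ 783.92 mg.

784 mg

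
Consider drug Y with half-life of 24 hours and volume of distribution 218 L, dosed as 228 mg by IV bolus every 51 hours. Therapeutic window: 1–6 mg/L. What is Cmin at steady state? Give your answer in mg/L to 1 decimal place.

0.3 mg/L

Over one 51-h interval, 51/24 ≈ 2.125 half-lives elapse, leaving f ≈ 0.2293 of each dose.
Accumulation ratio R = 1/(1 − f) ≈ 1/0.7707 ≈ 1.2975.
Single-dose peak C₀ = D/Vd = 228/218 ≈ 1.046 mg/L.
Cmax,ss = C₀/(1 − f) ≈ 1.046/0.7707 ≈ 1.357 mg/L.
One interval later, Cmin,ss = Cmax,ss·e^(−kτ) ≈ 1.357 × 0.2293 ≈ 0.311 mg/L.
Trough 0.3 mg/L vs MEC 1 mg/L: subtherapeutic.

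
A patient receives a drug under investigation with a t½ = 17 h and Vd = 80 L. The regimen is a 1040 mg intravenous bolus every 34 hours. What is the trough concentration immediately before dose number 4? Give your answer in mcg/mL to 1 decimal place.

4.3 mcg/mL

f = (1/2)^(τ/t½) = (1/2)^(34/17) ≈ 0.2500.
C₀ = D/Vd = 1040/80 ≈ 13.000 mcg/mL.
Before the 4th dose, 3 doses have been given. Superposition: Cmin = C₀·(f + f² + … + f^3).
≈ 13.000 × (0.2500 + 0.0625 + 0.0156) ≈ 13.000 × 0.3281 ≈ 4.265 mcg/mL.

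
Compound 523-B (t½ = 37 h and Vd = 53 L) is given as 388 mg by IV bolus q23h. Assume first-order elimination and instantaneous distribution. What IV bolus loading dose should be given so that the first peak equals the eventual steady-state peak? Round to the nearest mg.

1108 mg

f = (1/2)^(23/37) ≈ 0.649940; accumulation ratio R = 1/(1−f) ≈ 2.85665.
Loading dose to hit Cmax,ss on first dose: D_load = D_maint·R ≈ 388 × 2.85665 ≈ 1108.38 mg.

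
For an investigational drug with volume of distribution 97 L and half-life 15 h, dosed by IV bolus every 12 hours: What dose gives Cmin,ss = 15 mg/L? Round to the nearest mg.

1078 mg

τ/t½ = 12/15 ≈ 0.8, so f = (1/2)^(12/15) ≈ 0.574349.
Cmin,ss = (D/Vd)·f/(1−f), so D = Cmin,ss·Vd·(1−f)/f.
D = 15 × 97 × (1−f)/f ≈ 15 × 97 × 0.74110 ≈ 1078.30 mg.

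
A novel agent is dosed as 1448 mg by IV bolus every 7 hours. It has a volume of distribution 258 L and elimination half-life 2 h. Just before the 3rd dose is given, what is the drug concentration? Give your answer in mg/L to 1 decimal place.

0.5 mg/L

f = (1/2)^(τ/t½) = (1/2)^(7/2) ≈ 0.0884.
C₀ = D/Vd = 1448/258 ≈ 5.612 mg/L.
Before the 3rd dose, 2 doses have been given. Superposition: Cmin = C₀·(f + f²).
≈ 5.612 × (0.0884 + 0.0078) ≈ 5.612 × 0.0962 ≈ 0.540 mg/L.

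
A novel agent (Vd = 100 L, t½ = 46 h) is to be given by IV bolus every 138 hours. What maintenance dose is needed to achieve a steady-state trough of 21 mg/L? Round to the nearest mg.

τ/t½ = 138/46 ≈ 3, so f = (1/2)^(138/46) ≈ 0.125000.
Cmin,ss = (D/Vd)·f/(1−f), so D = Cmin,ss·Vd·(1−f)/f.
D = 21 × 100 × (1−f)/f ≈ 21 × 100 × 7.00000 ≈ 14700.00 mg.

14700 mg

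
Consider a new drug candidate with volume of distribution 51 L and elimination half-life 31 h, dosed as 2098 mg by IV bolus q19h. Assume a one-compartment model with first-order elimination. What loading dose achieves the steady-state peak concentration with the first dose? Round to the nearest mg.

6061 mg

f = (1/2)^(19/31) ≈ 0.653880; accumulation ratio R = 1/(1−f) ≈ 2.88917.
Loading dose to hit Cmax,ss on first dose: D_load = D_maint·R ≈ 2098 × 2.88917 ≈ 6061.48 mg.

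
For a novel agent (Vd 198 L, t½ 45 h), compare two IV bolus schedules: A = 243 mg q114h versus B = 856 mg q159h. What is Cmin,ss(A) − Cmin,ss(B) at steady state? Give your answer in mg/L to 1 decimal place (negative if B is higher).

-0.2 mg/L

Regimen A: f = (1/2)^(114/45) ≈ 0.1727; Cmin,ss = (243/198)·f/(1−f) ≈ 0.256 mg/L.
Regimen B: f = (1/2)^(159/45) ≈ 0.0864; Cmin,ss = (856/198)·f/(1−f) ≈ 0.409 mg/L.
Difference ≈ 0.256 − 0.409 ≈ -0.153 mg/L.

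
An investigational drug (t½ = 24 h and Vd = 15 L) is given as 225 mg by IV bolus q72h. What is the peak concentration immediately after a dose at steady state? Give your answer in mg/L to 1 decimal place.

17.1 mg/L

The dosing interval is 3 half-lives, so f = 2^(−3) = 0.125.
Accumulation ratio R = 1/(1 − f) = 1/0.875 = 8/7.
Single-dose peak C₀ = D/Vd = 225/15 = 15 mg/L.
Steady-state peak Cmax,ss = C₀·R = 15 × 8/7 ≈ 17.143 mg/L.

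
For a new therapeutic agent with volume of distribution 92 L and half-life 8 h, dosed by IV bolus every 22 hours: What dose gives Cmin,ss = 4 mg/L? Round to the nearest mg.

2108 mg

τ/t½ = 22/8 ≈ 2.75, so f = (1/2)^(22/8) ≈ 0.148651.
Cmin,ss = (D/Vd)·f/(1−f), so D = Cmin,ss·Vd·(1−f)/f.
D = 4 × 92 × (1−f)/f ≈ 4 × 92 × 5.72717 ≈ 2107.60 mg.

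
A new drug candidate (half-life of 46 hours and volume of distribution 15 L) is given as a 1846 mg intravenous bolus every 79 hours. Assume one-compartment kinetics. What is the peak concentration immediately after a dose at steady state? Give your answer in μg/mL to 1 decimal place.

k = ln2/t½ = ln2/46 ≈ 0.015068 h⁻¹; fraction remaining f = e^(−kτ) = e^(−0.015068×79) ≈ 0.3041.
Accumulation ratio R = 1/(1 − f) ≈ 1/0.6959 ≈ 1.4370.
Single-dose peak C₀ = D/Vd = 1846/15 ≈ 123.067 μg/mL.
Steady-state peak Cmax,ss = C₀·R ≈ 123.067 × 1.4370 ≈ 176.847 μg/mL.

176.8 μg/mL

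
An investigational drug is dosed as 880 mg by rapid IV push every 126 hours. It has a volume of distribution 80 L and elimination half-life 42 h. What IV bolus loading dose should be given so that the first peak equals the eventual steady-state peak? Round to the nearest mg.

1006 mg

f = (1/2)^(126/42) ≈ 0.125000; accumulation ratio R = 1/(1−f) ≈ 1.14286.
Loading dose to hit Cmax,ss on first dose: D_load = D_maint·R ≈ 880 × 1.14286 ≈ 1005.72 mg.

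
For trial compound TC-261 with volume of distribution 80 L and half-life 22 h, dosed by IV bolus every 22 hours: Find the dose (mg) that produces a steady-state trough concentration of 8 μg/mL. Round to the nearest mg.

640 mg

τ/t½ = 22/22 ≈ 1, so f = (1/2)^(22/22) ≈ 0.500000.
Cmin,ss = (D/Vd)·f/(1−f), so D = Cmin,ss·Vd·(1−f)/f.
D = 8 × 80 × (1−f)/f ≈ 8 × 80 × 1.00000 ≈ 640.00 mg.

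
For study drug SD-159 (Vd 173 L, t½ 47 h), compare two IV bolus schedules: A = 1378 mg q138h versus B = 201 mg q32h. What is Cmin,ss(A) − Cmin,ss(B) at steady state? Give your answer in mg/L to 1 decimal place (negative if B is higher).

-0.7 mg/L

Regimen A: f = (1/2)^(138/47) ≈ 0.1307; Cmin,ss = (1378/173)·f/(1−f) ≈ 1.198 mg/L.
Regimen B: f = (1/2)^(32/47) ≈ 0.6238; Cmin,ss = (201/173)·f/(1−f) ≈ 1.927 mg/L.
Difference ≈ 1.198 − 1.927 ≈ -0.729 mg/L.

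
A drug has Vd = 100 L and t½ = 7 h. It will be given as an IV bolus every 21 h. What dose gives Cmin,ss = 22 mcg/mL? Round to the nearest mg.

15400 mg

τ/t½ = 21/7 ≈ 3, so f = (1/2)^(21/7) ≈ 0.125000.
Cmin,ss = (D/Vd)·f/(1−f), so D = Cmin,ss·Vd·(1−f)/f.
D = 22 × 100 × (1−f)/f ≈ 22 × 100 × 7.00000 ≈ 15400.00 mg.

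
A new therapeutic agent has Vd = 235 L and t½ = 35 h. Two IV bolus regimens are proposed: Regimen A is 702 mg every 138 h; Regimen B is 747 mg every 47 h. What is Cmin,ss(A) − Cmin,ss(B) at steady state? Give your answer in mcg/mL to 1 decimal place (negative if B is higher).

-1.9 mcg/mL

Regimen A: f = (1/2)^(138/35) ≈ 0.0650; Cmin,ss = (702/235)·f/(1−f) ≈ 0.208 mcg/mL.
Regimen B: f = (1/2)^(47/35) ≈ 0.3942; Cmin,ss = (747/235)·f/(1−f) ≈ 2.068 mcg/mL.
Difference ≈ 0.208 − 2.068 ≈ -1.860 mcg/mL.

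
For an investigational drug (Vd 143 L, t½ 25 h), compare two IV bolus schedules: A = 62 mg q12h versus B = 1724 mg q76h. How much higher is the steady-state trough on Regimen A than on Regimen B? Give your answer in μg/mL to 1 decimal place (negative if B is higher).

-0.6 μg/mL

Regimen A: f = (1/2)^(12/25) ≈ 0.7170; Cmin,ss = (62/143)·f/(1−f) ≈ 1.098 μg/mL.
Regimen B: f = (1/2)^(76/25) ≈ 0.1216; Cmin,ss = (1724/143)·f/(1−f) ≈ 1.669 μg/mL.
Difference ≈ 1.098 − 1.669 ≈ -0.571 μg/mL.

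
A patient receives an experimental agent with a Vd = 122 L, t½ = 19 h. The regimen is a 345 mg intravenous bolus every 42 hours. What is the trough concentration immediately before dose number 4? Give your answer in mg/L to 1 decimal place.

0.8 mg/L

f = (1/2)^(τ/t½) = (1/2)^(42/19) ≈ 0.2161.
C₀ = D/Vd = 345/122 ≈ 2.828 mg/L.
Before the 4th dose, 3 doses have been given. Superposition: Cmin = C₀·(f + f² + … + f^3).
≈ 2.828 × (0.2161 + 0.0467 + 0.0101) ≈ 2.828 × 0.2729 ≈ 0.772 mg/L.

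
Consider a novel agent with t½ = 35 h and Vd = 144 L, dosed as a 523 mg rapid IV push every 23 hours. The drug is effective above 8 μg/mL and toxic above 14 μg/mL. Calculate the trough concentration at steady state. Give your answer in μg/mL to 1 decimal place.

Over one 23-h interval, 23/35 ≈ 0.65714 half-lives elapse, leaving f ≈ 0.6341 of each dose.
Accumulation ratio R = 1/(1 − f) ≈ 1/0.3659 ≈ 2.7330.
Single-dose peak C₀ = D/Vd = 523/144 ≈ 3.632 μg/mL.
Steady-state peak Cmax,ss = C₀·R ≈ 3.632 × 2.7330 ≈ 9.926 μg/mL.
One interval later, Cmin,ss = Cmax,ss·e^(−kτ) ≈ 9.926 × 0.6341 ≈ 6.294 μg/mL.
Trough 6.3 μg/mL vs MEC 8 μg/mL: subtherapeutic.

6.3 μg/mL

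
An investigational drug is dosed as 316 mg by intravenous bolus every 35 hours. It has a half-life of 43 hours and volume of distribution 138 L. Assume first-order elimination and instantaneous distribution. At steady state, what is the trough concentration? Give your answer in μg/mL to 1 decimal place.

Over one 35-h interval, 35/43 ≈ 0.81395 half-lives elapse, leaving f ≈ 0.5688 of each dose.
Accumulation ratio R = 1/(1 − f) ≈ 1/0.4312 ≈ 2.3191.
Each bolus raises the concentration by D/Vd = 316/138 ≈ 2.290 μg/mL.
Cmax,ss = C₀/(1 − f) ≈ 2.290/0.4312 ≈ 5.311 μg/mL.
Steady-state trough Cmin,ss = Cmax,ss·f ≈ 5.311 × 0.5688 ≈ 3.021 μg/mL.

3.0 μg/mL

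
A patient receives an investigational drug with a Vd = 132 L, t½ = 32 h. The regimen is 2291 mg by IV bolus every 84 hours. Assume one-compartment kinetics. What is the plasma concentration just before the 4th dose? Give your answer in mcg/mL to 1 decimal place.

3.3 mcg/mL

f = (1/2)^(τ/t½) = (1/2)^(84/32) ≈ 0.1621.
C₀ = D/Vd = 2291/132 ≈ 17.356 mcg/mL.
Before the 4th dose, 3 doses have been given. Superposition: Cmin = C₀·(f + f² + … + f^3).
≈ 17.356 × (0.1621 + 0.0263 + 0.0043) ≈ 17.356 × 0.1927 ≈ 3.345 mcg/mL.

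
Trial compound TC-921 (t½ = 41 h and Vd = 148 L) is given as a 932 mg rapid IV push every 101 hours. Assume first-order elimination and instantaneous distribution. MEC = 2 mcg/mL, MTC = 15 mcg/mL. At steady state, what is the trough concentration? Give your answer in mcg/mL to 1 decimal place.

τ/t½ = 101/41 ≈ 2.4634, so fraction remaining f = (1/2)^(101/41) ≈ 0.1813.
Each bolus raises the concentration by D/Vd = 932/148 ≈ 6.297 mcg/mL.
Steady-state trough Cmin,ss = C₀·f/(1−f) ≈ 6.297 × 0.1813/0.8187 ≈ 1.394 mcg/mL.
Trough 1.4 mcg/mL vs MEC 2 mcg/mL: subtherapeutic.

1.4 mcg/mL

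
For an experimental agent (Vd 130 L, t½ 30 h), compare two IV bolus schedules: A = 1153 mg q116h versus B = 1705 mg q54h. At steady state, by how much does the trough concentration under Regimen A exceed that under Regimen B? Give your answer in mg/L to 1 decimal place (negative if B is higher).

Regimen A: f = (1/2)^(116/30) ≈ 0.0686; Cmin,ss = (1153/130)·f/(1−f) ≈ 0.653 mg/L.
Regimen B: f = (1/2)^(54/30) ≈ 0.2872; Cmin,ss = (1705/130)·f/(1−f) ≈ 5.284 mg/L.
Difference ≈ 0.653 − 5.284 ≈ -4.631 mg/L.

-4.6 mg/L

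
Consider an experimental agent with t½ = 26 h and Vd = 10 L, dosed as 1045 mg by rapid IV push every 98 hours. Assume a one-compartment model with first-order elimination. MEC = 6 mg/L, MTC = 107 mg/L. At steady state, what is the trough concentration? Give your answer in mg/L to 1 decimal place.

Over one 98-h interval, 98/26 ≈ 3.7692 half-lives elapse, leaving f ≈ 0.0733 of each dose.
Single-dose peak C₀ = D/Vd = 1045/10 ≈ 104.500 mg/L.
Steady-state trough Cmin,ss = C₀·f/(1−f) ≈ 104.500 × 0.0733/0.9267 ≈ 8.266 mg/L.
Trough 8.3 mg/L vs MEC 6 mg/L: adequate.

8.3 mg/L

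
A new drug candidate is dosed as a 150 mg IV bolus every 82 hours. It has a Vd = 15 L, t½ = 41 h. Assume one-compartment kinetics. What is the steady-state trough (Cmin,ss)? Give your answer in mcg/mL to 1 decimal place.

τ = 82 h = 2 half-lives, so f = (1/2)^2 = 0.25.
Accumulation ratio R = 1/(1 − f) = 1/0.75 = 4/3.
Single-dose peak C₀ = D/Vd = 150/15 = 10 mcg/mL.
Steady-state peak Cmax,ss = C₀·R = 10 × 4/3 ≈ 13.333 mcg/mL.
Steady-state trough Cmin,ss = Cmax,ss·f ≈ 13.333 × 0.25 ≈ 3.333 mcg/mL.

3.3 mcg/mL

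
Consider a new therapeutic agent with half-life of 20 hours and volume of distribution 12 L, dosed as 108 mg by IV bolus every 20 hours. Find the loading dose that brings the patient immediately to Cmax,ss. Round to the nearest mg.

f = (1/2)^(20/20) ≈ 0.500000; accumulation ratio R = 1/(1−f) ≈ 2.00000.
Loading dose to hit Cmax,ss on first dose: D_load = D_maint·R ≈ 108 × 2.00000 ≈ 216.00 mg.

216 mg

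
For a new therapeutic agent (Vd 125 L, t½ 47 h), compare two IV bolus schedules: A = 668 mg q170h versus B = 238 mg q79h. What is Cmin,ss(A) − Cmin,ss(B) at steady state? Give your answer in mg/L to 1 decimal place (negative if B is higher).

Regimen A: f = (1/2)^(170/47) ≈ 0.0815; Cmin,ss = (668/125)·f/(1−f) ≈ 0.474 mg/L.
Regimen B: f = (1/2)^(79/47) ≈ 0.3119; Cmin,ss = (238/125)·f/(1−f) ≈ 0.863 mg/L.
Difference ≈ 0.474 − 0.863 ≈ -0.389 mg/L.

-0.4 mg/L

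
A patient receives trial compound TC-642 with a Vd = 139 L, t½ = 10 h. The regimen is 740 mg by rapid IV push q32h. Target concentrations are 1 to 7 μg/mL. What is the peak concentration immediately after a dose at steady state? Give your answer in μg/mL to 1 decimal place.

6.0 μg/mL

Over one 32-h interval, 32/10 ≈ 3.2 half-lives elapse, leaving f ≈ 0.1088 of each dose.
Accumulation ratio R = 1/(1 − f) ≈ 1/0.8912 ≈ 1.1221.
Each bolus raises the concentration by D/Vd = 740/139 ≈ 5.324 μg/mL.
Steady-state peak Cmax,ss = C₀·R ≈ 5.324 × 1.1221 ≈ 5.974 μg/mL.
Peak 6.0 μg/mL vs MTC 7 μg/mL: below toxic threshold.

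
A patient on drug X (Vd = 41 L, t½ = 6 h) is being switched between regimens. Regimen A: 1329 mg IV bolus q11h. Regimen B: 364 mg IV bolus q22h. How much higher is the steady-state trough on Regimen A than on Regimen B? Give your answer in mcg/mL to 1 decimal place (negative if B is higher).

11.9 mcg/mL

Regimen A: f = (1/2)^(11/6) ≈ 0.2806; Cmin,ss = (1329/41)·f/(1−f) ≈ 12.643 mcg/mL.
Regimen B: f = (1/2)^(22/6) ≈ 0.0787; Cmin,ss = (364/41)·f/(1−f) ≈ 0.758 mcg/mL.
Difference ≈ 12.643 − 0.758 ≈ 11.885 mcg/mL.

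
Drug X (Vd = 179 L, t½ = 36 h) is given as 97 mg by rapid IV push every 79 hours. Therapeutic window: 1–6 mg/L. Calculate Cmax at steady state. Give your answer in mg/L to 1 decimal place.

0.7 mg/L

k = ln2/t½ = ln2/36 ≈ 0.019254 h⁻¹; fraction remaining f = e^(−kτ) = e^(−0.019254×79) ≈ 0.2185.
At steady state, accumulation factor R = 1/(1 − e^(−kτ)) ≈ 1.2796.
Single-dose peak C₀ = D/Vd = 97/179 ≈ 0.542 mg/L.
Steady-state peak Cmax,ss = C₀·R ≈ 0.542 × 1.2796 ≈ 0.694 mg/L.
Peak 0.7 mg/L vs MTC 6 mg/L: below toxic threshold.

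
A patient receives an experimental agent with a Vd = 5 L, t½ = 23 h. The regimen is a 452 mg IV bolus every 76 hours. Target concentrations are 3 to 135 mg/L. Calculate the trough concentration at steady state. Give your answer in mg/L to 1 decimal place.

τ/t½ = 76/23 ≈ 3.3043, so fraction remaining f = (1/2)^(76/23) ≈ 0.1012.
Single-dose peak C₀ = D/Vd = 452/5 ≈ 90.400 mg/L.
Steady-state trough Cmin,ss = C₀·f/(1−f) ≈ 90.400 × 0.1012/0.8988 ≈ 10.179 mg/L.
Trough 10.2 mg/L vs MEC 3 mg/L: adequate.

10.2 mg/L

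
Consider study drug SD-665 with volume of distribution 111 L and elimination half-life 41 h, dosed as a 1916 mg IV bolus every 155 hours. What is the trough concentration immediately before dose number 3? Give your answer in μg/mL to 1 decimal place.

1.3 μg/mL

f = (1/2)^(τ/t½) = (1/2)^(155/41) ≈ 0.0728.
C₀ = D/Vd = 1916/111 ≈ 17.261 μg/mL.
Before the 3rd dose, 2 doses have been given. Superposition: Cmin = C₀·(f + f²).
≈ 17.261 × (0.0728 + 0.0053) ≈ 17.261 × 0.0781 ≈ 1.348 μg/mL.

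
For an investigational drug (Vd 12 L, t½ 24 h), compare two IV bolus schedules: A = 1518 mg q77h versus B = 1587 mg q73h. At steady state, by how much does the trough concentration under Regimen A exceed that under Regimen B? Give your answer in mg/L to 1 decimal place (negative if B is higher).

Regimen A: f = (1/2)^(77/24) ≈ 0.1082; Cmin,ss = (1518/12)·f/(1−f) ≈ 15.348 mg/L.
Regimen B: f = (1/2)^(73/24) ≈ 0.1214; Cmin,ss = (1587/12)·f/(1−f) ≈ 18.274 mg/L.
Difference ≈ 15.348 − 18.274 ≈ -2.926 mg/L.

-2.9 mg/L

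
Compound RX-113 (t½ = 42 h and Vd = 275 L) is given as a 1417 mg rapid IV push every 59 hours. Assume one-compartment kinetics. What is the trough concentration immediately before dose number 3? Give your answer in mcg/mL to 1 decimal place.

2.7 mcg/mL

f = (1/2)^(τ/t½) = (1/2)^(59/42) ≈ 0.3777.
C₀ = D/Vd = 1417/275 ≈ 5.153 mcg/mL.
Before the 3rd dose, 2 doses have been given. Superposition: Cmin = C₀·(f + f²).
≈ 5.153 × (0.3777 + 0.1427) ≈ 5.153 × 0.5204 ≈ 2.682 mcg/mL.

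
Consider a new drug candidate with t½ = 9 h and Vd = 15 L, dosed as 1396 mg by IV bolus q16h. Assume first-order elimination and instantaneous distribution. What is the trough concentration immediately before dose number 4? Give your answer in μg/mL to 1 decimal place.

f = (1/2)^(τ/t½) = (1/2)^(16/9) ≈ 0.2916.
C₀ = D/Vd = 1396/15 ≈ 93.067 μg/mL.
Before the 4th dose, 3 doses have been given. Superposition: Cmin = C₀·(f + f² + … + f^3).
≈ 93.067 × (0.2916 + 0.0850 + 0.0248) ≈ 93.067 × 0.4014 ≈ 37.357 μg/mL.

37.4 μg/mL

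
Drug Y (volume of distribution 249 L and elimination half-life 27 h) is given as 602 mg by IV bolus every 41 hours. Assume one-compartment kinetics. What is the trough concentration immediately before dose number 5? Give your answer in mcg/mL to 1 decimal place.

f = (1/2)^(τ/t½) = (1/2)^(41/27) ≈ 0.3490.
C₀ = D/Vd = 602/249 ≈ 2.418 mcg/mL.
Before the 5th dose, 4 doses have been given. Superposition: Cmin = C₀·(f + f² + … + f^4).
≈ 2.418 × (0.3490 + 0.1218 + 0.0425 + 0.0148) ≈ 2.418 × 0.5281 ≈ 1.277 mcg/mL.

1.3 mcg/mL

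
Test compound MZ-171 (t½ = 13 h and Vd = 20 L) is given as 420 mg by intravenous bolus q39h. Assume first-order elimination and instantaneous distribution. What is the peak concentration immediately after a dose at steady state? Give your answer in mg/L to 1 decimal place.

The dosing interval is 3 half-lives, so f = 2^(−3) = 0.125.
Accumulation ratio R = 1/(1 − f) = 1/0.875 = 8/7.
Single-dose peak C₀ = D/Vd = 420/20 = 21 mg/L.
Steady-state peak Cmax,ss = C₀·R = 21 × 8/7 ≈ 24.000 mg/L.

24.0 mg/L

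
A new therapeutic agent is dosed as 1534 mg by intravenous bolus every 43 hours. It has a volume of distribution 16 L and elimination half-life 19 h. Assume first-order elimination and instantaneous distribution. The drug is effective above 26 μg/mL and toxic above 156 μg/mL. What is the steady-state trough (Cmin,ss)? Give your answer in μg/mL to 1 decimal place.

Over one 43-h interval, 43/19 ≈ 2.2632 half-lives elapse, leaving f ≈ 0.2083 of each dose.
At steady state, accumulation factor R = 1/(1 − e^(−kτ)) ≈ 1.2631.
Single-dose peak C₀ = D/Vd = 1534/16 ≈ 95.875 μg/mL.
Steady-state peak Cmax,ss = C₀·R ≈ 95.875 × 1.2631 ≈ 121.100 μg/mL.
Steady-state trough Cmin,ss = Cmax,ss·f ≈ 121.100 × 0.2083 ≈ 25.225 μg/mL.
Trough 25.2 μg/mL vs MEC 26 μg/mL: subtherapeutic.

25.2 μg/mL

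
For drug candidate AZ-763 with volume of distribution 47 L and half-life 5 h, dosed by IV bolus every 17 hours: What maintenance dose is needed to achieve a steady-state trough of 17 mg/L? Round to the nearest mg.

τ/t½ = 17/5 ≈ 3.4, so f = (1/2)^(17/5) ≈ 0.094732.
Cmin,ss = (D/Vd)·f/(1−f), so D = Cmin,ss·Vd·(1−f)/f.
D = 17 × 47 × (1−f)/f ≈ 17 × 47 × 9.55610 ≈ 7635.32 mg.

7635 mg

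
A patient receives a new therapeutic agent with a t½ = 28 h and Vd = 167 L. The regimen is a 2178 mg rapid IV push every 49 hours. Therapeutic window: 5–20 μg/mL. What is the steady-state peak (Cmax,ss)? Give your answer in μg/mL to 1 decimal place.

τ/t½ = 49/28 ≈ 1.75, so fraction remaining f = (1/2)^(49/28) ≈ 0.2973.
Accumulation ratio R = 1/(1 − f) ≈ 1/0.7027 ≈ 1.4231.
Single-dose peak C₀ = D/Vd = 2178/167 ≈ 13.042 μg/mL.
Steady-state peak Cmax,ss = C₀·R ≈ 13.042 × 1.4231 ≈ 18.560 μg/mL.
Peak 18.6 μg/mL vs MTC 20 μg/mL: below toxic threshold.

18.6 μg/mL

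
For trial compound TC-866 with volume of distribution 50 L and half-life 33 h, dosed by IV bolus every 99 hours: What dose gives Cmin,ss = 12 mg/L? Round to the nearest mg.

4200 mg

τ/t½ = 99/33 ≈ 3, so f = (1/2)^(99/33) ≈ 0.125000.
Cmin,ss = (D/Vd)·f/(1−f), so D = Cmin,ss·Vd·(1−f)/f.
D = 12 × 50 × (1−f)/f ≈ 12 × 50 × 7.00000 ≈ 4200.00 mg.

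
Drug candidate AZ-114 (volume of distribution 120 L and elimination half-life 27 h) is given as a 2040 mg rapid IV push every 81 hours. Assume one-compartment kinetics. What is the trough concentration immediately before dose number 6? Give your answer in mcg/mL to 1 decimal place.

f = (1/2)^(τ/t½) = (1/2)^(81/27) ≈ 0.1250.
C₀ = D/Vd = 2040/120 ≈ 17.000 mcg/mL.
Before the 6th dose, 5 doses have been given. Superposition: Cmin = C₀·(f + f² + … + f^5).
≈ 17.000 × (0.1250 + 0.0156 + 0.0020 + 0.0002 + 0.0000) ≈ 17.000 × 0.1428 ≈ 2.428 mcg/mL.

2.4 mcg/mL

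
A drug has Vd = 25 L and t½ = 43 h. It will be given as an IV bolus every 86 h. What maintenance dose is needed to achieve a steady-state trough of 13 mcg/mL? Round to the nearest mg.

975 mg

τ/t½ = 86/43 ≈ 2, so f = (1/2)^(86/43) ≈ 0.250000.
Cmin,ss = (D/Vd)·f/(1−f), so D = Cmin,ss·Vd·(1−f)/f.
D = 13 × 25 × (1−f)/f ≈ 13 × 25 × 3.00000 ≈ 975.00 mg.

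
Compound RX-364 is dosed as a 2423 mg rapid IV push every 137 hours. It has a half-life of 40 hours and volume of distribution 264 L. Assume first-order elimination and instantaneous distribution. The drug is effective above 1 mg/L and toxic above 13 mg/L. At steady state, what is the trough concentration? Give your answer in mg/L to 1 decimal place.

0.9 mg/L

k = ln2/t½ = ln2/40 ≈ 0.017329 h⁻¹; fraction remaining f = e^(−kτ) = e^(−0.017329×137) ≈ 0.0931.
At steady state, accumulation factor R = 1/(1 − e^(−kτ)) ≈ 1.1027.
Each bolus raises the concentration by D/Vd = 2423/264 ≈ 9.178 mg/L.
Cmax,ss = C₀/(1 − f) ≈ 9.178/0.9069 ≈ 10.120 mg/L.
Steady-state trough Cmin,ss = Cmax,ss·f ≈ 10.120 × 0.0931 ≈ 0.942 mg/L.
Trough 0.9 mg/L vs MEC 1 mg/L: subtherapeutic.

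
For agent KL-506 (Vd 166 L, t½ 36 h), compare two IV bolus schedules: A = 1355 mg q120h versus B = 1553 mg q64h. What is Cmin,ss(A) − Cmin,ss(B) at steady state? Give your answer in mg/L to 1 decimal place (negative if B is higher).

Regimen A: f = (1/2)^(120/36) ≈ 0.0992; Cmin,ss = (1355/166)·f/(1−f) ≈ 0.899 mg/L.
Regimen B: f = (1/2)^(64/36) ≈ 0.2916; Cmin,ss = (1553/166)·f/(1−f) ≈ 3.851 mg/L.
Difference ≈ 0.899 − 3.851 ≈ -2.952 mg/L.

-3.0 mg/L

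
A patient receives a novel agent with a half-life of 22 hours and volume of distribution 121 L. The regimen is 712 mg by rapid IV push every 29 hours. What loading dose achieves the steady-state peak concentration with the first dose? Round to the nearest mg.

1189 mg

f = (1/2)^(29/22) ≈ 0.401040; accumulation ratio R = 1/(1−f) ≈ 1.66956.
Loading dose to hit Cmax,ss on first dose: D_load = D_maint·R ≈ 712 × 1.66956 ≈ 1188.73 mg.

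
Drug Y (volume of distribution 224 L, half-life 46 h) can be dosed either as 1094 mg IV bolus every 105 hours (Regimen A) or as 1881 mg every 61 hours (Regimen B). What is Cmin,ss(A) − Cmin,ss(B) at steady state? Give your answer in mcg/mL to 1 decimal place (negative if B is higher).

Regimen A: f = (1/2)^(105/46) ≈ 0.2055; Cmin,ss = (1094/224)·f/(1−f) ≈ 1.263 mcg/mL.
Regimen B: f = (1/2)^(61/46) ≈ 0.3988; Cmin,ss = (1881/224)·f/(1−f) ≈ 5.570 mcg/mL.
Difference ≈ 1.263 − 5.570 ≈ -4.307 mcg/mL.

-4.3 mcg/mL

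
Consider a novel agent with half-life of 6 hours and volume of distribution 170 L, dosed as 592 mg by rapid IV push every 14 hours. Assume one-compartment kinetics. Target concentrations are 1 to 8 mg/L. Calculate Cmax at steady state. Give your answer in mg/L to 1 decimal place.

k = ln2/t½ = ln2/6 ≈ 0.115525 h⁻¹; fraction remaining f = e^(−kτ) = e^(−0.115525×14) ≈ 0.1984.
Accumulation ratio R = 1/(1 − f) ≈ 1/0.8016 ≈ 1.2475.
Each bolus raises the concentration by D/Vd = 592/170 ≈ 3.482 mg/L.
Steady-state peak Cmax,ss = C₀·R ≈ 3.482 × 1.2475 ≈ 4.344 mg/L.
Peak 4.3 mg/L vs MTC 8 mg/L: below toxic threshold.

4.3 mg/L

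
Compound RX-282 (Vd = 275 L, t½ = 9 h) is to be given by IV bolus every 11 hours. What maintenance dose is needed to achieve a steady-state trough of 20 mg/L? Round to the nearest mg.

7332 mg

τ/t½ = 11/9 ≈ 1.2222, so f = (1/2)^(11/9) ≈ 0.428622.
Cmin,ss = (D/Vd)·f/(1−f), so D = Cmin,ss·Vd·(1−f)/f.
D = 20 × 275 × (1−f)/f ≈ 20 × 275 × 1.33306 ≈ 7331.83 mg.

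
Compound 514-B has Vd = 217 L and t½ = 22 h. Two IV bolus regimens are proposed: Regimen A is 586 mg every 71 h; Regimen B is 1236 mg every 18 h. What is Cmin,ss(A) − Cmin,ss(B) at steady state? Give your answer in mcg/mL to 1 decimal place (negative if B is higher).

-7.1 mcg/mL

Regimen A: f = (1/2)^(71/22) ≈ 0.1068; Cmin,ss = (586/217)·f/(1−f) ≈ 0.323 mcg/mL.
Regimen B: f = (1/2)^(18/22) ≈ 0.5672; Cmin,ss = (1236/217)·f/(1−f) ≈ 7.465 mcg/mL.
Difference ≈ 0.323 − 7.465 ≈ -7.142 mcg/mL.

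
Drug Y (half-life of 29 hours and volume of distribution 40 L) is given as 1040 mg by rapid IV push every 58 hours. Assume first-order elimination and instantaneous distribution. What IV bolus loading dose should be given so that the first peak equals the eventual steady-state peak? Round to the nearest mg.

f = (1/2)^(58/29) ≈ 0.250000; accumulation ratio R = 1/(1−f) ≈ 1.33333.
Loading dose to hit Cmax,ss on first dose: D_load = D_maint·R ≈ 1040 × 1.33333 ≈ 1386.66 mg.

1387 mg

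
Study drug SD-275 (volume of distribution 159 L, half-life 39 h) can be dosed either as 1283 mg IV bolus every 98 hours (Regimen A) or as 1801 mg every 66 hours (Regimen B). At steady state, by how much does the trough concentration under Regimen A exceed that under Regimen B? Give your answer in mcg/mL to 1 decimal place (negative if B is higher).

Regimen A: f = (1/2)^(98/39) ≈ 0.1752; Cmin,ss = (1283/159)·f/(1−f) ≈ 1.714 mcg/mL.
Regimen B: f = (1/2)^(66/39) ≈ 0.3094; Cmin,ss = (1801/159)·f/(1−f) ≈ 5.075 mcg/mL.
Difference ≈ 1.714 − 5.075 ≈ -3.361 mcg/mL.

-3.4 mcg/mL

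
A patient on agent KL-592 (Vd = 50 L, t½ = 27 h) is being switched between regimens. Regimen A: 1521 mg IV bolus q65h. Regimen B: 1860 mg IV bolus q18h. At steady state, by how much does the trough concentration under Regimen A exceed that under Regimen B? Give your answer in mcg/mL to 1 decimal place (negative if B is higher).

-56.3 mcg/mL

Regimen A: f = (1/2)^(65/27) ≈ 0.1885; Cmin,ss = (1521/50)·f/(1−f) ≈ 7.066 mcg/mL.
Regimen B: f = (1/2)^(18/27) ≈ 0.6300; Cmin,ss = (1860/50)·f/(1−f) ≈ 63.341 mcg/mL.
Difference ≈ 7.066 − 63.341 ≈ -56.275 mcg/mL.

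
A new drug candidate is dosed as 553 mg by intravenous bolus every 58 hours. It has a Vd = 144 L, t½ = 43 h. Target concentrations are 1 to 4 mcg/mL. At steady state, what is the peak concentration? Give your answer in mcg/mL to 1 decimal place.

Over one 58-h interval, 58/43 ≈ 1.3488 half-lives elapse, leaving f ≈ 0.3926 of each dose.
At steady state, accumulation factor R = 1/(1 − e^(−kτ)) ≈ 1.6464.
Single-dose peak C₀ = D/Vd = 553/144 ≈ 3.840 mcg/mL.
Steady-state peak Cmax,ss = C₀·R ≈ 3.840 × 1.6464 ≈ 6.322 mcg/mL.
Peak 6.3 mcg/mL vs MTC 4 mcg/mL: exceeds toxic threshold.

6.3 mcg/mL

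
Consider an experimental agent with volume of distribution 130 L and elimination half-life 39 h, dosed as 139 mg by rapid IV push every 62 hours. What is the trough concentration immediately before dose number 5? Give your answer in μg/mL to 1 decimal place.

f = (1/2)^(τ/t½) = (1/2)^(62/39) ≈ 0.3322.
C₀ = D/Vd = 139/130 ≈ 1.069 μg/mL.
Before the 5th dose, 4 doses have been given. Superposition: Cmin = C₀·(f + f² + … + f^4).
≈ 1.069 × (0.3322 + 0.1104 + 0.0367 + 0.0122) ≈ 1.069 × 0.4915 ≈ 0.525 μg/mL.

0.5 μg/mL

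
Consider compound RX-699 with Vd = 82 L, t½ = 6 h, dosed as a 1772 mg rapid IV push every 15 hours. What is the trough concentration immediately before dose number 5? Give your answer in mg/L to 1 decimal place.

f = (1/2)^(τ/t½) = (1/2)^(15/6) ≈ 0.1768.
C₀ = D/Vd = 1772/82 ≈ 21.610 mg/L.
Before the 5th dose, 4 doses have been given. Superposition: Cmin = C₀·(f + f² + … + f^4).
≈ 21.610 × (0.1768 + 0.0313 + 0.0055 + 0.0010) ≈ 21.610 × 0.2146 ≈ 4.638 mg/L.

4.6 mg/L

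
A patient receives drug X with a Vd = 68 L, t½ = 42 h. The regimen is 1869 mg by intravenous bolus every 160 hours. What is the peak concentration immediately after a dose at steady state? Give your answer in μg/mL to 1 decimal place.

29.6 μg/mL

τ/t½ = 160/42 ≈ 3.8095, so fraction remaining f = (1/2)^(160/42) ≈ 0.0713.
Accumulation ratio R = 1/(1 − f) ≈ 1/0.9287 ≈ 1.0768.
Single-dose peak C₀ = D/Vd = 1869/68 ≈ 27.485 μg/mL.
Cmax,ss = C₀/(1 − f) ≈ 27.485/0.9287 ≈ 29.595 μg/mL.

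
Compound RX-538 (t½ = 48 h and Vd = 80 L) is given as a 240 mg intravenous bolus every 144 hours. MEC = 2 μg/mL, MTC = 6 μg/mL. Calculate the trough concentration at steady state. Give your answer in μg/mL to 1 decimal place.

The dosing interval is 3 half-lives, so f = 2^(−3) = 0.125.
Accumulation ratio R = 1/(1 − f) = 1/0.875 = 8/7.
Single-dose peak C₀ = D/Vd = 240/80 = 3 μg/mL.
Steady-state peak Cmax,ss = C₀·R = 3 × 8/7 ≈ 3.429 μg/mL.
Steady-state trough Cmin,ss = Cmax,ss·f ≈ 3.429 × 0.125 ≈ 0.429 μg/mL.
Trough 0.4 μg/mL vs MEC 2 μg/mL: subtherapeutic.

0.4 μg/mL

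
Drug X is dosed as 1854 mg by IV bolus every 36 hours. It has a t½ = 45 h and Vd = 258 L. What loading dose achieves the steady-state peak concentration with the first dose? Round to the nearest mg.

4356 mg

f = (1/2)^(36/45) ≈ 0.574349; accumulation ratio R = 1/(1−f) ≈ 2.34934.
Loading dose to hit Cmax,ss on first dose: D_load = D_maint·R ≈ 1854 × 2.34934 ≈ 4355.68 mg.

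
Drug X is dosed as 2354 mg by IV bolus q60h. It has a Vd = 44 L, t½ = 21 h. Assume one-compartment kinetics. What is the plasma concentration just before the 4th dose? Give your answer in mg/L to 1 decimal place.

8.5 mg/L

f = (1/2)^(τ/t½) = (1/2)^(60/21) ≈ 0.1380.
C₀ = D/Vd = 2354/44 ≈ 53.500 mg/L.
Before the 4th dose, 3 doses have been given. Superposition: Cmin = C₀·(f + f² + … + f^3).
≈ 53.500 × (0.1380 + 0.0190 + 0.0026) ≈ 53.500 × 0.1596 ≈ 8.539 mg/L.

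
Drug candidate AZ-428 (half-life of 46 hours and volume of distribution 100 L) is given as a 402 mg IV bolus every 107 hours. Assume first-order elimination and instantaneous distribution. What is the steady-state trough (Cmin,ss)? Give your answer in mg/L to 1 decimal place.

1.0 mg/L

k = ln2/t½ = ln2/46 ≈ 0.015068 h⁻¹; fraction remaining f = e^(−kτ) = e^(−0.015068×107) ≈ 0.1994.
Each bolus raises the concentration by D/Vd = 402/100 ≈ 4.020 mg/L.
Steady-state trough Cmin,ss = C₀·f/(1−f) ≈ 4.020 × 0.1994/0.8006 ≈ 1.001 mg/L.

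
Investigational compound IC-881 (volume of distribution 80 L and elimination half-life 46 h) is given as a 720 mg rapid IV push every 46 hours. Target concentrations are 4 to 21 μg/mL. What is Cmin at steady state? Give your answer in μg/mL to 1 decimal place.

9.0 μg/mL

The dosing interval is 1 half-life, so f = 2^(−1) = 0.5.
Accumulation ratio R = 1/(1 − f) = 1/0.5 = 2/1.
Single-dose peak C₀ = D/Vd = 720/80 = 9 μg/mL.
Steady-state peak Cmax,ss = C₀·R = 9 × 2/1 ≈ 18.000 μg/mL.
Steady-state trough Cmin,ss = Cmax,ss·f ≈ 18.000 × 0.5 ≈ 9.000 μg/mL.
Trough 9.0 μg/mL vs MEC 4 μg/mL: adequate.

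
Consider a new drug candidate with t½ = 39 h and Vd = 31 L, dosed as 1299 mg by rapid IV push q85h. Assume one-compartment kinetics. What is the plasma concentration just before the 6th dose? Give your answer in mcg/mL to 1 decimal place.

f = (1/2)^(τ/t½) = (1/2)^(85/39) ≈ 0.2208.
C₀ = D/Vd = 1299/31 ≈ 41.903 mcg/mL.
Before the 6th dose, 5 doses have been given. Superposition: Cmin = C₀·(f + f² + … + f^5).
≈ 41.903 × (0.2208 + 0.0488 + 0.0108 + 0.0024 + 0.0005) ≈ 41.903 × 0.2833 ≈ 11.871 mcg/mL.

11.9 mcg/mL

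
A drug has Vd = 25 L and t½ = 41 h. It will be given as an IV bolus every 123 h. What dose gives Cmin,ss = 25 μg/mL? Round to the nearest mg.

4375 mg

τ/t½ = 123/41 ≈ 3, so f = (1/2)^(123/41) ≈ 0.125000.
Cmin,ss = (D/Vd)·f/(1−f), so D = Cmin,ss·Vd·(1−f)/f.
D = 25 × 25 × (1−f)/f ≈ 25 × 25 × 7.00000 ≈ 4375.00 mg.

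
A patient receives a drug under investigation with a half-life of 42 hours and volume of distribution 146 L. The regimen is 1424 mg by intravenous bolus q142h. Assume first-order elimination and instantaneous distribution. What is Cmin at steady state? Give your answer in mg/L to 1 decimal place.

1.0 mg/L

Over one 142-h interval, 142/42 ≈ 3.381 half-lives elapse, leaving f ≈ 0.0960 of each dose.
Each bolus raises the concentration by D/Vd = 1424/146 ≈ 9.753 mg/L.
Steady-state trough Cmin,ss = C₀·f/(1−f) ≈ 9.753 × 0.0960/0.9040 ≈ 1.036 mg/L.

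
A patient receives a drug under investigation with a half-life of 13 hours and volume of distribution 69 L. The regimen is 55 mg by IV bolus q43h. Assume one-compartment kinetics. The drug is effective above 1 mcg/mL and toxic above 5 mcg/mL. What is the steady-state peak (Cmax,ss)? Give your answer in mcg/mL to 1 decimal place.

k = ln2/t½ = ln2/13 ≈ 0.053319 h⁻¹; fraction remaining f = e^(−kτ) = e^(−0.053319×43) ≈ 0.1010.
Accumulation ratio R = 1/(1 − f) ≈ 1/0.8990 ≈ 1.1123.
Single-dose peak C₀ = D/Vd = 55/69 ≈ 0.797 mcg/mL.
Cmax,ss = C₀/(1 − f) ≈ 0.797/0.8990 ≈ 0.887 mcg/mL.
Peak 0.9 mcg/mL vs MTC 5 mcg/mL: below toxic threshold.

0.9 mcg/mL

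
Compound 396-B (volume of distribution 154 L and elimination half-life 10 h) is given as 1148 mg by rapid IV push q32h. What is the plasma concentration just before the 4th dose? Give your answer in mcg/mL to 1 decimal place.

0.9 mcg/mL

f = (1/2)^(τ/t½) = (1/2)^(32/10) ≈ 0.1088.
C₀ = D/Vd = 1148/154 ≈ 7.455 mcg/mL.
Before the 4th dose, 3 doses have been given. Superposition: Cmin = C₀·(f + f² + … + f^3).
≈ 7.455 × (0.1088 + 0.0118 + 0.0013) ≈ 7.455 × 0.1219 ≈ 0.909 mcg/mL.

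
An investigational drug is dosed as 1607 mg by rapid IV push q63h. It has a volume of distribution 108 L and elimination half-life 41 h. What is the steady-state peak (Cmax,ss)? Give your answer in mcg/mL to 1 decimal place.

22.7 mcg/mL

τ/t½ = 63/41 ≈ 1.5366, so fraction remaining f = (1/2)^(63/41) ≈ 0.3447.
At steady state, accumulation factor R = 1/(1 − e^(−kτ)) ≈ 1.5260.
Each bolus raises the concentration by D/Vd = 1607/108 ≈ 14.880 mcg/mL.
Steady-state peak Cmax,ss = C₀·R ≈ 14.880 × 1.5260 ≈ 22.707 mcg/mL.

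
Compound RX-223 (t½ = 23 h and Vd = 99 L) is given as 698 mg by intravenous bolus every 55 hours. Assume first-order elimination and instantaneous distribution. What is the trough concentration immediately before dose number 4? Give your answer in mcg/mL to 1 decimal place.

1.6 mcg/mL

f = (1/2)^(τ/t½) = (1/2)^(55/23) ≈ 0.1906.
C₀ = D/Vd = 698/99 ≈ 7.051 mcg/mL.
Before the 4th dose, 3 doses have been given. Superposition: Cmin = C₀·(f + f² + … + f^3).
≈ 7.051 × (0.1906 + 0.0363 + 0.0069) ≈ 7.051 × 0.2338 ≈ 1.649 mcg/mL.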